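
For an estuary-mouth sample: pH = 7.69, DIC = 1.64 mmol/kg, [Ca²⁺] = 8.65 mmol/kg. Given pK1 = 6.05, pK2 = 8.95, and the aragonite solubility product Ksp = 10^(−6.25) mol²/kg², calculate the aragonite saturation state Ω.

α₂ = 1 / (1 + [H⁺]/K2 + [H⁺]²/(K1K2)) = 1 / (1 + 10^+1.26 + 10^-0.38)
   = 1 / (1 + 18.197 + 0.41687) = 1/19.614 = 0.05098
[CO3²⁻] = α₂ × DIC = 0.05098 × 1.64 = 0.08361 mmol/kg
Ksp = 10^(−6.25) = 5.623×10^-7
Ω = [Ca²⁺][CO3²⁻]/Ksp = (8.65×10^-3)(8.361×10^-5) / 5.623×10^-7 = 1.29

Ω = 1.29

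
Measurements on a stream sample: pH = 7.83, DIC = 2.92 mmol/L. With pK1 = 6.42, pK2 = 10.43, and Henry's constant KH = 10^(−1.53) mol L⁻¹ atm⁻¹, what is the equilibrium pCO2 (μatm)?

pCO2 = 3700 μatm

α₀ = 1 / (1 + K1/[H⁺] + K1K2/[H⁺]²) = 1 / (1 + 10^+1.41 + 10^-1.19)
   = 1 / (1 + 25.704 + 0.064565) = 1/26.769 = 0.03736
[CO2*] = α₀ × DIC = 0.03736 × 2.92 = 0.1091 mmol/L
pCO2 = [CO2*]/KH = 1.091×10^-4 / 2.951×10^-2 = 3700 μatm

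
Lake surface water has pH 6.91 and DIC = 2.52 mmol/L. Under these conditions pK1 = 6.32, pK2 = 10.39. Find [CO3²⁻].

[CO3²⁻] = 0.664 μmol/L

α₂ = 1 / (1 + [H⁺]/K2 + [H⁺]²/(K1K2)) = 1 / (1 + 10^+3.48 + 10^+2.89)
   = 1 / (1 + 3020.0 + 776.25) = 1/3797.2 = 0.0002634
[CO3²⁻] = α₂ × DIC = 0.0002634 × 2.52 = 0.000664 mmol/L = 0.664 μmol/L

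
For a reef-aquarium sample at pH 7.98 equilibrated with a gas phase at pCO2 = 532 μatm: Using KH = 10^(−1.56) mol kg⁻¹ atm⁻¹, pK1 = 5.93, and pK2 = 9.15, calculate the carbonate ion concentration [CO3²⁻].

[CO2*] = KH · pCO2 = 10^(−1.56) × 532×10^-6 = 1.465×10^-5 mol/kg
α₀ = 1/(1 + K1/[H⁺] + K1K2/[H⁺]²) = 1/(1 + 10^+2.05 + 10^+0.88) = 0.008279
DIC = [CO2*]/α₀ = 1.465×10^-5 / 0.008279 = 1.770 mmol/kg
[CO3²⁻] = α₂·DIC; α₂ = 0.06280, so [CO3²⁻] = 0.06280 × 1.770 = 0.111 mmol/kg

[CO3²⁻] = 0.111 mmol/kg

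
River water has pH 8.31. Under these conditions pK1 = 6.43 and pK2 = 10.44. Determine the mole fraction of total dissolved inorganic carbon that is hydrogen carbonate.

α₁ = 0.980

α₁ = 1 / (1 + [H⁺]/K1 + K2/[H⁺]) = 1 / (1 + 10^-1.88 + 10^-2.13)
   = 1 / (1 + 0.013183 + 0.0074131) = 1/1.0206 = 0.9798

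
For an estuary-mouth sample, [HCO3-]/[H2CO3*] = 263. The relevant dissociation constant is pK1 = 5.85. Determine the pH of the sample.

From K1 = [H⁺][HCO3-]/[H2CO3*]:  pH = pK1 + log₁₀([HCO3-]/[H2CO3*])
log₁₀(263) = +2.420
pH = 5.85 + (+2.420) = 8.27

pH = 8.27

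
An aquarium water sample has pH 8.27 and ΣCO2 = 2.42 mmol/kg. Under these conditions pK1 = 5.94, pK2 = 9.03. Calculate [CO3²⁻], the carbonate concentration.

α₂ = 1 / (1 + [H⁺]/K2 + [H⁺]²/(K1K2)) = 1 / (1 + 10^+0.76 + 10^-1.57)
   = 1 / (1 + 5.7544 + 0.026915) = 1/6.7813 = 0.1475
[CO3²⁻] = α₂ × DIC = 0.1475 × 2.42 = 0.357 mmol/kg

[CO3²⁻] = 0.357 mmol/kg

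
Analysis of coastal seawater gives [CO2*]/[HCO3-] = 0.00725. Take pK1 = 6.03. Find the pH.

pH = 8.17

From K1 = [H⁺][HCO3-]/[CO2*]:  pH = pK1 − log₁₀([CO2*]/[HCO3-])
log₁₀(0.00725) = -2.140
pH = 6.03 − (-2.140) = 8.17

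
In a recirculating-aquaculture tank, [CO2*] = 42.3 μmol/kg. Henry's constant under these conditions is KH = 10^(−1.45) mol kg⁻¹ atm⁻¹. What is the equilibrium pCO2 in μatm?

pCO2 = 1190 μatm

KH = 10^(−1.45) = 3.548×10^-2 mol kg⁻¹ atm⁻¹
pCO2 = [CO2*]/KH = 42.3×10^-6 / 3.548×10^-2 = 1.19×10^-3 atm = 1190 μatm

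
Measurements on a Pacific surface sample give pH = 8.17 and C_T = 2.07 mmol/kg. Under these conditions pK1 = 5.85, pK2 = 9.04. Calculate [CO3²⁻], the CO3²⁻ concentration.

[CO3²⁻] = 0.245 mmol/kg

α₂ = 1 / (1 + [H⁺]/K2 + [H⁺]²/(K1K2)) = 1 / (1 + 10^+0.87 + 10^-1.45)
   = 1 / (1 + 7.4131 + 0.035481) = 1/8.4486 = 0.1184
[CO3²⁻] = α₂ × DIC = 0.1184 × 2.07 = 0.245 mmol/kg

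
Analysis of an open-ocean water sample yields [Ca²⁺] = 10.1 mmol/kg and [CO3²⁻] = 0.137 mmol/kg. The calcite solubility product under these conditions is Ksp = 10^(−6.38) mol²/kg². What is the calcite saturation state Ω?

Ω = 3.32

Ksp = 10^(−6.38) = 4.169×10^-7
Ω = [Ca²⁺][CO3²⁻]/Ksp = (10.1×10^-3)(0.137×10^-3) / 4.169×10^-7 = 3.32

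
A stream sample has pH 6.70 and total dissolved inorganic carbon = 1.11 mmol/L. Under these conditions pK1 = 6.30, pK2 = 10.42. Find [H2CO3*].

[CO2*] = 0.316 mmol/L

α₀ = 1 / (1 + K1/[H⁺] + K1K2/[H⁺]²) = 1 / (1 + 10^+0.40 + 10^-3.32)
   = 1 / (1 + 2.5119 + 0.00047863) = 1/3.5124 = 0.2847
[CO2*] = α₀ × DIC = 0.2847 × 1.11 = 0.316 mmol/L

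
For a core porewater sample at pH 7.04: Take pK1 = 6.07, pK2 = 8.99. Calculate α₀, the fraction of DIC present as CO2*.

α₀ = 0.0958

α₀ = 1 / (1 + K1/[H⁺] + K1K2/[H⁺]²) = 1 / (1 + 10^+0.97 + 10^-0.98)
   = 1 / (1 + 9.3325 + 0.10471) = 1/10.437 = 0.09581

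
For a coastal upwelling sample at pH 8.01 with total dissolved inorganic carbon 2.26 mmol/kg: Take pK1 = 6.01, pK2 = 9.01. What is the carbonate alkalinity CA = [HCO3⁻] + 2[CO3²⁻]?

CA = 2.44 mmol/kg

CA = [HCO3⁻] + 2[CO3²⁻] = (α₁ + 2α₂)·DIC
At pH 8.01: [H⁺]/K1 = 10^-2.00 = 0.010000, K2/[H⁺] = 10^-1.00 = 0.10000
α₁ = 1/(1 + 0.010000 + 0.10000) = 1/1.1100 = 0.9009; α₂ = α₁·K2/[H⁺] = 0.09009
α₁ + 2α₂ = 1.0811
CA = 1.0811 × 2.26 = 2.44 mmol/kg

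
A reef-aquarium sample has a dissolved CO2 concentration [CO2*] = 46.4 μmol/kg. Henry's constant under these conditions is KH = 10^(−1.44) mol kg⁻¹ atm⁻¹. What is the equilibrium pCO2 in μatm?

KH = 10^(−1.44) = 3.631×10^-2 mol kg⁻¹ atm⁻¹
pCO2 = [CO2*]/KH = 46.4×10^-6 / 3.631×10^-2 = 1.28×10^-3 atm = 1280 μatm

pCO2 = 1280 μatm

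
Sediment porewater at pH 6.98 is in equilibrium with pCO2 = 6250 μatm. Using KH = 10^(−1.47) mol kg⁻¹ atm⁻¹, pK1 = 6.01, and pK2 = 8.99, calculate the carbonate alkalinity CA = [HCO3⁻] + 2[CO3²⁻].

[CO2*] = KH · pCO2 = 10^(−1.47) × 6250×10^-6 = 2.118×10^-4 mol/kg
α₀ = 1/(1 + K1/[H⁺] + K1K2/[H⁺]²) = 1/(1 + 10^+0.97 + 10^-1.04) = 0.09593
DIC = [CO2*]/α₀ = 2.118×10^-4 / 0.09593 = 2.208 mmol/kg
CA = (α₁ + 2α₂)·DIC = (0.8953 + 2×0.008749) × 2.208 = 2.02 mmol/kg

CA = 2.02 mmol/kg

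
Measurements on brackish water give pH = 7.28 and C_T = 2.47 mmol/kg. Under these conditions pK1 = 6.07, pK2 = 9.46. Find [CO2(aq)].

[CO2*] = 0.143 mmol/kg

α₀ = 1 / (1 + K1/[H⁺] + K1K2/[H⁺]²) = 1 / (1 + 10^+1.21 + 10^-0.97)
   = 1 / (1 + 16.218 + 0.10715) = 1/17.325 = 0.05772
[CO2*] = α₀ × DIC = 0.05772 × 2.47 = 0.143 mmol/kg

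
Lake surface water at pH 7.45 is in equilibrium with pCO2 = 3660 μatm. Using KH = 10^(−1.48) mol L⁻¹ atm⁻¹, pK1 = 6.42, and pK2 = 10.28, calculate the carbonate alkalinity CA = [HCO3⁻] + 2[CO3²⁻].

[CO2*] = KH · pCO2 = 10^(−1.48) × 3660×10^-6 = 1.212×10^-4 mol/L
α₀ = 1/(1 + K1/[H⁺] + K1K2/[H⁺]²) = 1/(1 + 10^+1.03 + 10^-1.80) = 0.08524
DIC = [CO2*]/α₀ = 1.212×10^-4 / 0.08524 = 1.422 mmol/L
CA = (α₁ + 2α₂)·DIC = (0.9134 + 2×0.001351) × 1.422 = 1.30 mmol/L

CA = 1.30 mmol/L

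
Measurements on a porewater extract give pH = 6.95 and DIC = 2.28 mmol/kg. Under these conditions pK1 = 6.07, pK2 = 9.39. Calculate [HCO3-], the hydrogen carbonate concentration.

α₁ = 1 / (1 + [H⁺]/K1 + K2/[H⁺]) = 1 / (1 + 10^-0.88 + 10^-2.44)
   = 1 / (1 + 0.13183 + 0.0036308) = 1/1.1355 = 0.8807
[HCO3⁻] = α₁ × DIC = 0.8807 × 2.28 = 2.01 mmol/kg

[HCO3⁻] = 2.01 mmol/kg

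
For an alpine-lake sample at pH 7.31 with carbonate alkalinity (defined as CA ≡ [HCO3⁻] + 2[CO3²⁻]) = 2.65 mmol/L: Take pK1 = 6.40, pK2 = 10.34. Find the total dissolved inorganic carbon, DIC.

CA = [HCO3⁻] + 2[CO3²⁻] = (α₁ + 2α₂)·DIC
At pH 7.31: [H⁺]/K1 = 10^-0.91 = 0.12303, K2/[H⁺] = 10^-3.03 = 0.00093325
α₁ = 1/(1 + 0.12303 + 0.00093325) = 1/1.1240 = 0.8897; α₂ = α₁·K2/[H⁺] = 0.0008303
α₁ + 2α₂ = 0.8914
DIC = CA / (α₁ + 2α₂) = 2.65 / 0.8914 = 2.97 mmol/L

DIC = 2.97 mmol/L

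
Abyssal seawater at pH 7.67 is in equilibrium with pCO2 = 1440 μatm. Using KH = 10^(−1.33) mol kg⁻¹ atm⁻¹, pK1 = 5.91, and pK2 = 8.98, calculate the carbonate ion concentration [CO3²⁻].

[CO2*] = KH · pCO2 = 10^(−1.33) × 1440×10^-6 = 6.735×10^-5 mol/kg
α₀ = 1/(1 + K1/[H⁺] + K1K2/[H⁺]²) = 1/(1 + 10^+1.76 + 10^+0.45) = 0.01630
DIC = [CO2*]/α₀ = 6.735×10^-5 / 0.01630 = 4.133 mmol/kg
[CO3²⁻] = α₂·DIC; α₂ = 0.04593, so [CO3²⁻] = 0.04593 × 4.133 = 0.190 mmol/kg

[CO3²⁻] = 0.190 mmol/kg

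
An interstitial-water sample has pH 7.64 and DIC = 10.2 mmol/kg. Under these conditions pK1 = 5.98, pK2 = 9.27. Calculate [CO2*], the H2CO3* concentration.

α₀ = 1 / (1 + K1/[H⁺] + K1K2/[H⁺]²) = 1 / (1 + 10^+1.66 + 10^+0.03)
   = 1 / (1 + 45.709 + 1.0715) = 1/47.780 = 0.02093
[CO2*] = α₀ × DIC = 0.02093 × 10.2 = 0.213 mmol/kg

[CO2*] = 0.213 mmol/kg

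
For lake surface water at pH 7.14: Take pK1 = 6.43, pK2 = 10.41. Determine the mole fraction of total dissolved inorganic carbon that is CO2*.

α₀ = 1 / (1 + K1/[H⁺] + K1K2/[H⁺]²) = 1 / (1 + 10^+0.71 + 10^-2.56)
   = 1 / (1 + 5.1286 + 0.0027542) = 1/6.1314 = 0.1631

α₀ = 0.163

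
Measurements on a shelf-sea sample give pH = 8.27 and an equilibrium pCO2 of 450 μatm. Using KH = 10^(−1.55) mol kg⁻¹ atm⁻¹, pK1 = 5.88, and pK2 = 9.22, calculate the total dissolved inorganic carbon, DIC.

[CO2*] = KH · pCO2 = 10^(−1.55) × 450×10^-6 = 1.268×10^-5 mol/kg
α₀ = 1/(1 + K1/[H⁺] + K1K2/[H⁺]²) = 1/(1 + 10^+2.39 + 10^+1.44) = 0.003649
DIC = [CO2*]/α₀ = 1.268×10^-5 / 0.003649 = 3.48 mmol/kg

DIC = 3.48 mmol/kg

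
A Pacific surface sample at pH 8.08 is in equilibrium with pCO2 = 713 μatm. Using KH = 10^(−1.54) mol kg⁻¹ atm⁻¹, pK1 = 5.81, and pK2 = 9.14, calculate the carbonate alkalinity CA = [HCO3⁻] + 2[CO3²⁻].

[CO2*] = KH · pCO2 = 10^(−1.54) × 713×10^-6 = 2.056×10^-5 mol/kg
α₀ = 1/(1 + K1/[H⁺] + K1K2/[H⁺]²) = 1/(1 + 10^+2.27 + 10^+1.21) = 0.004916
DIC = [CO2*]/α₀ = 2.056×10^-5 / 0.004916 = 4.183 mmol/kg
CA = (α₁ + 2α₂)·DIC = (0.9154 + 2×0.07972) × 4.183 = 4.50 mmol/kg

CA = 4.50 mmol/kg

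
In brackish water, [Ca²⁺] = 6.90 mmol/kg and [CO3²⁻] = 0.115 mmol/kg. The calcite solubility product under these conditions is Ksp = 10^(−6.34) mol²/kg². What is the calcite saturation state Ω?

Ksp = 10^(−6.34) = 4.571×10^-7
Ω = [Ca²⁺][CO3²⁻]/Ksp = (6.90×10^-3)(0.115×10^-3) / 4.571×10^-7 = 1.74

Ω = 1.74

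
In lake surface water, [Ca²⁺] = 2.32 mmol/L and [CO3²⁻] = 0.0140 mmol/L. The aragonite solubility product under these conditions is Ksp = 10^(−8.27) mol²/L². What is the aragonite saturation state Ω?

Ksp = 10^(−8.27) = 5.370×10^-9
Ω = [Ca²⁺][CO3²⁻]/Ksp = (2.32×10^-3)(0.0140×10^-3) / 5.370×10^-9 = 6.05

Ω = 6.05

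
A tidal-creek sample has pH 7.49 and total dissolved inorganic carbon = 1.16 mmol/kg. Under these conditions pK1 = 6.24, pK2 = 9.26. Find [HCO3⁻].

α₁ = 1 / (1 + [H⁺]/K1 + K2/[H⁺]) = 1 / (1 + 10^-1.25 + 10^-1.77)
   = 1 / (1 + 0.056234 + 0.016982) = 1/1.0732 = 0.9318
[HCO3⁻] = α₁ × DIC = 0.9318 × 1.16 = 1.08 mmol/kg

[HCO3⁻] = 1.08 mmol/kg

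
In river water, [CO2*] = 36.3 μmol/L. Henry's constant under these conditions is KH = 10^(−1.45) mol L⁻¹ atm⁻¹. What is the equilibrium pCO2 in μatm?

pCO2 = 1020 μatm

KH = 10^(−1.45) = 3.548×10^-2 mol L⁻¹ atm⁻¹
pCO2 = [CO2*]/KH = 36.3×10^-6 / 3.548×10^-2 = 1.02×10^-3 atm = 1020 μatm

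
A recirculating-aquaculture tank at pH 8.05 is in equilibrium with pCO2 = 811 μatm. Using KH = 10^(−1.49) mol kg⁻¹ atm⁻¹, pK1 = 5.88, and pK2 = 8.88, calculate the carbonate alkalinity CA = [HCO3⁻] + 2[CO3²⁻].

[CO2*] = KH · pCO2 = 10^(−1.49) × 811×10^-6 = 2.624×10^-5 mol/kg
α₀ = 1/(1 + K1/[H⁺] + K1K2/[H⁺]²) = 1/(1 + 10^+2.17 + 10^+1.34) = 0.005855
DIC = [CO2*]/α₀ = 2.624×10^-5 / 0.005855 = 4.482 mmol/kg
CA = (α₁ + 2α₂)·DIC = (0.8660 + 2×0.1281) × 4.482 = 5.03 mmol/kg

CA = 5.03 mmol/kg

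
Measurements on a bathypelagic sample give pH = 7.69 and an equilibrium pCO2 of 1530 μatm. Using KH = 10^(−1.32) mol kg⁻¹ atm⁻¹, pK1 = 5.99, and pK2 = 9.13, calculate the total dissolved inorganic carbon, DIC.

DIC = 3.88 mmol/kg

[CO2*] = KH · pCO2 = 10^(−1.32) × 1530×10^-6 = 7.323×10^-5 mol/kg
α₀ = 1/(1 + K1/[H⁺] + K1K2/[H⁺]²) = 1/(1 + 10^+1.70 + 10^+0.26) = 0.01889
DIC = [CO2*]/α₀ = 7.323×10^-5 / 0.01889 = 3.88 mmol/kg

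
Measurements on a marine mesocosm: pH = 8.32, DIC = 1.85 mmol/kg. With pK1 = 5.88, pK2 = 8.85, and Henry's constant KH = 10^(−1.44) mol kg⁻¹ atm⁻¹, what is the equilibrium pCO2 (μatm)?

α₀ = 1 / (1 + K1/[H⁺] + K1K2/[H⁺]²) = 1 / (1 + 10^+2.44 + 10^+1.91)
   = 1 / (1 + 275.42 + 81.283) = 1/357.71 = 0.002796
[CO2*] = α₀ × DIC = 0.002796 × 1.85 = 0.005172 mmol/kg = 5.172 μmol/kg
pCO2 = [CO2*]/KH = 5.172×10^-6 / 3.631×10^-2 = 142 μatm

pCO2 = 142 μatm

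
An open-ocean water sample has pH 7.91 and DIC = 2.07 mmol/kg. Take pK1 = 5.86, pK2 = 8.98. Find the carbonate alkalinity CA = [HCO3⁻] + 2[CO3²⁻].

CA = [HCO3⁻] + 2[CO3²⁻] = (α₁ + 2α₂)·DIC
At pH 7.91: [H⁺]/K1 = 10^-2.05 = 0.0089125, K2/[H⁺] = 10^-1.07 = 0.085114
α₁ = 1/(1 + 0.0089125 + 0.085114) = 1/1.0940 = 0.9141; α₂ = α₁·K2/[H⁺] = 0.07780
α₁ + 2α₂ = 1.0697
CA = 1.0697 × 2.07 = 2.21 mmol/kg

CA = 2.21 mmol/kg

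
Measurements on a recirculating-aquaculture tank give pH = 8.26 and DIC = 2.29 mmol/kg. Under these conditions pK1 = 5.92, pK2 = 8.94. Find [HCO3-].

[HCO3⁻] = 1.89 mmol/kg

α₁ = 1 / (1 + [H⁺]/K1 + K2/[H⁺]) = 1 / (1 + 10^-2.34 + 10^-0.68)
   = 1 / (1 + 0.0045709 + 0.20893) = 1/1.2135 = 0.8241
[HCO3⁻] = α₁ × DIC = 0.8241 × 2.29 = 1.89 mmol/kg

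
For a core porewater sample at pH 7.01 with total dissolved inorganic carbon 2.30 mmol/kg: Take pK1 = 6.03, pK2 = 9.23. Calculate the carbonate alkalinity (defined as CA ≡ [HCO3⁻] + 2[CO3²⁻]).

CA = 2.10 mmol/kg

CA = [HCO3⁻] + 2[CO3²⁻] = (α₁ + 2α₂)·DIC
At pH 7.01: [H⁺]/K1 = 10^-0.98 = 0.10471, K2/[H⁺] = 10^-2.22 = 0.0060256
α₁ = 1/(1 + 0.10471 + 0.0060256) = 1/1.1107 = 0.9003; α₂ = α₁·K2/[H⁺] = 0.005425
α₁ + 2α₂ = 0.9112
CA = 0.9112 × 2.30 = 2.10 mmol/kg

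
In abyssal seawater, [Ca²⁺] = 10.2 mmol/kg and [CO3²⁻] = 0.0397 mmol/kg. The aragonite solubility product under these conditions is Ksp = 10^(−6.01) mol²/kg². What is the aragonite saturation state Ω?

Ksp = 10^(−6.01) = 9.772×10^-7
Ω = [Ca²⁺][CO3²⁻]/Ksp = (10.2×10^-3)(0.0397×10^-3) / 9.772×10^-7 = 0.414

Ω = 0.414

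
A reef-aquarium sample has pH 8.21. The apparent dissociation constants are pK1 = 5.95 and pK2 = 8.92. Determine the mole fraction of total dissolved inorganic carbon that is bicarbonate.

α₁ = 1 / (1 + [H⁺]/K1 + K2/[H⁺]) = 1 / (1 + 10^-2.26 + 10^-0.71)
   = 1 / (1 + 0.0054954 + 0.19498) = 1/1.2005 = 0.8330

α₁ = 0.833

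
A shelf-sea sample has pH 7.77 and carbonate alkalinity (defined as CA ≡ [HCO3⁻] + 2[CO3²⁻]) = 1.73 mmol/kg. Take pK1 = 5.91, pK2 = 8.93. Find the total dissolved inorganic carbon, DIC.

DIC = 1.65 mmol/kg

CA = [HCO3⁻] + 2[CO3²⁻] = (α₁ + 2α₂)·DIC
At pH 7.77: [H⁺]/K1 = 10^-1.86 = 0.013804, K2/[H⁺] = 10^-1.16 = 0.069183
α₁ = 1/(1 + 0.013804 + 0.069183) = 1/1.0830 = 0.9234; α₂ = α₁·K2/[H⁺] = 0.06388
α₁ + 2α₂ = 1.0511
DIC = CA / (α₁ + 2α₂) = 1.73 / 1.0511 = 1.65 mmol/kg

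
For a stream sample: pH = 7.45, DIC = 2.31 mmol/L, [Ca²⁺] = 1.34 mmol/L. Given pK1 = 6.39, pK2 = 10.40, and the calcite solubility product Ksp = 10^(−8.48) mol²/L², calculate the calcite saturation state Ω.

Ω = 0.964

α₂ = 1 / (1 + [H⁺]/K2 + [H⁺]²/(K1K2)) = 1 / (1 + 10^+2.95 + 10^+1.89)
   = 1 / (1 + 891.25 + 77.625) = 1/969.88 = 0.001031
[CO3²⁻] = α₂ × DIC = 0.001031 × 2.31 = 0.002382 mmol/L = 2.382 μmol/L
Ksp = 10^(−8.48) = 3.311×10^-9
Ω = [Ca²⁺][CO3²⁻]/Ksp = (1.34×10^-3)(2.382×10^-6) / 3.311×10^-9 = 0.964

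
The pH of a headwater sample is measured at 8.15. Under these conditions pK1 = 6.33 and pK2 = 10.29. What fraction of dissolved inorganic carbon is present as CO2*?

α₀ = 0.0148

α₀ = 1 / (1 + K1/[H⁺] + K1K2/[H⁺]²) = 1 / (1 + 10^+1.82 + 10^-0.32)
   = 1 / (1 + 66.069 + 0.47863) = 1/67.548 = 0.01480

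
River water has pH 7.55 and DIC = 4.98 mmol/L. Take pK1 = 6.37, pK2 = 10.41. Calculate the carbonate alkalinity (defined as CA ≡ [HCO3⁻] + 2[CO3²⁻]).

CA = 4.68 mmol/L

CA = [HCO3⁻] + 2[CO3²⁻] = (α₁ + 2α₂)·DIC
At pH 7.55: [H⁺]/K1 = 10^-1.18 = 0.066069, K2/[H⁺] = 10^-2.86 = 0.0013804
α₁ = 1/(1 + 0.066069 + 0.0013804) = 1/1.0674 = 0.9368; α₂ = α₁·K2/[H⁺] = 0.001293
α₁ + 2α₂ = 0.9394
CA = 0.9394 × 4.98 = 4.68 mmol/L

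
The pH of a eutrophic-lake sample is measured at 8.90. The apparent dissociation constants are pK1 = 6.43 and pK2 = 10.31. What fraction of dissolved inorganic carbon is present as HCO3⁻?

α₁ = 1 / (1 + [H⁺]/K1 + K2/[H⁺]) = 1 / (1 + 10^-2.47 + 10^-1.41)
   = 1 / (1 + 0.0033884 + 0.038905) = 1/1.0423 = 0.9594

α₁ = 0.959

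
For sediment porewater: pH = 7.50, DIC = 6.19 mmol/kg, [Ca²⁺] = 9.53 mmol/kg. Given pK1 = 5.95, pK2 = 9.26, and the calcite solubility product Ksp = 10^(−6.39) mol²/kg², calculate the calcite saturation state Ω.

Ω = 2.41

α₂ = 1 / (1 + [H⁺]/K2 + [H⁺]²/(K1K2)) = 1 / (1 + 10^+1.76 + 10^+0.21)
   = 1 / (1 + 57.544 + 1.6218) = 1/60.166 = 0.01662
[CO3²⁻] = α₂ × DIC = 0.01662 × 6.19 = 0.1029 mmol/kg
Ksp = 10^(−6.39) = 4.074×10^-7
Ω = [Ca²⁺][CO3²⁻]/Ksp = (9.53×10^-3)(1.029×10^-4) / 4.074×10^-7 = 2.41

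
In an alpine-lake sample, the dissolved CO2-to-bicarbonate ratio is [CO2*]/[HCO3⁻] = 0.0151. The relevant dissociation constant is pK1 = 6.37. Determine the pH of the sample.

From K1 = [H⁺][HCO3⁻]/[CO2*]:  pH = pK1 − log₁₀([CO2*]/[HCO3⁻])
log₁₀(0.0151) = -1.821
pH = 6.37 − (-1.821) = 8.19

pH = 8.19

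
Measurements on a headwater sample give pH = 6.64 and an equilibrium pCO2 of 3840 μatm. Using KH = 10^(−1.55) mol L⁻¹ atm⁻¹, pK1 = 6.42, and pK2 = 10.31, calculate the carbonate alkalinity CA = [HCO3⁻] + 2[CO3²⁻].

[CO2*] = KH · pCO2 = 10^(−1.55) × 3840×10^-6 = 1.082×10^-4 mol/L
α₀ = 1/(1 + K1/[H⁺] + K1K2/[H⁺]²) = 1/(1 + 10^+0.22 + 10^-3.45) = 0.3759
DIC = [CO2*]/α₀ = 1.082×10^-4 / 0.3759 = 0.2879 mmol/L
CA = (α₁ + 2α₂)·DIC = (0.6239 + 2×0.0001334) × 0.2879 = 0.180 mmol/L

CA = 0.180 mmol/L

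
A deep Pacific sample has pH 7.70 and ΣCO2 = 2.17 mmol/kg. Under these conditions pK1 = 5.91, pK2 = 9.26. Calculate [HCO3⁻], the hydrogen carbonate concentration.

[HCO3⁻] = 2.08 mmol/kg

α₁ = 1 / (1 + [H⁺]/K1 + K2/[H⁺]) = 1 / (1 + 10^-1.79 + 10^-1.56)
   = 1 / (1 + 0.016218 + 0.027542) = 1/1.0438 = 0.9581
[HCO3⁻] = α₁ × DIC = 0.9581 × 2.17 = 2.08 mmol/kg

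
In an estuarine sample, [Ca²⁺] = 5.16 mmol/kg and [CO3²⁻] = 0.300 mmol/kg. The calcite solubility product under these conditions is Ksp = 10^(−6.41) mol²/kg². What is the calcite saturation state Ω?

Ksp = 10^(−6.41) = 3.890×10^-7
Ω = [Ca²⁺][CO3²⁻]/Ksp = (5.16×10^-3)(0.300×10^-3) / 3.890×10^-7 = 3.98

Ω = 3.98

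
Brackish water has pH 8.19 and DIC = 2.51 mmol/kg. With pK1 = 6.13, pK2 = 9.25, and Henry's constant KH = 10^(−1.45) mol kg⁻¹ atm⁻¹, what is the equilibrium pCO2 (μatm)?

pCO2 = 562 μatm

α₀ = 1 / (1 + K1/[H⁺] + K1K2/[H⁺]²) = 1 / (1 + 10^+2.06 + 10^+1.00)
   = 1 / (1 + 114.82 + 10.000) = 1/125.82 = 0.007948
[CO2*] = α₀ × DIC = 0.007948 × 2.51 = 0.01995 mmol/kg = 19.95 μmol/kg
pCO2 = [CO2*]/KH = 1.995×10^-5 / 3.548×10^-2 = 562 μatm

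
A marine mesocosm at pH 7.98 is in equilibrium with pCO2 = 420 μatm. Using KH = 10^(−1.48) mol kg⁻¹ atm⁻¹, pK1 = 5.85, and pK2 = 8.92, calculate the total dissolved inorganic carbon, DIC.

DIC = 2.11 mmol/kg

[CO2*] = KH · pCO2 = 10^(−1.48) × 420×10^-6 = 1.391×10^-5 mol/kg
α₀ = 1/(1 + K1/[H⁺] + K1K2/[H⁺]²) = 1/(1 + 10^+2.13 + 10^+1.19) = 0.006606
DIC = [CO2*]/α₀ = 1.391×10^-5 / 0.006606 = 2.11 mmol/kg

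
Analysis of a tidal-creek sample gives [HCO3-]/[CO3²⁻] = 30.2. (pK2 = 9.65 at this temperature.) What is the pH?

pH = 8.17

From K2 = [H⁺][CO3²⁻]/[HCO3-]:  pH = pK2 − log₁₀([HCO3-]/[CO3²⁻])
log₁₀(30.2) = +1.480
pH = 9.65 − (+1.480) = 8.17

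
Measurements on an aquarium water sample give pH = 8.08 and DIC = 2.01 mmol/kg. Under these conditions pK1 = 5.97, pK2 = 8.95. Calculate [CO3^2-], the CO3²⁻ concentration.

α₂ = 1 / (1 + [H⁺]/K2 + [H⁺]²/(K1K2)) = 1 / (1 + 10^+0.87 + 10^-1.24)
   = 1 / (1 + 7.4131 + 0.057544) = 1/8.4706 = 0.1181
[CO3²⁻] = α₂ × DIC = 0.1181 × 2.01 = 0.237 mmol/kg

[CO3²⁻] = 0.237 mmol/kg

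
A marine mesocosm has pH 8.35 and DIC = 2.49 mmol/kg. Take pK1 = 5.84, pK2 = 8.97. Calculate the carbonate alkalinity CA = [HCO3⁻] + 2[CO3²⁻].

CA = 2.96 mmol/kg

CA = [HCO3⁻] + 2[CO3²⁻] = (α₁ + 2α₂)·DIC
At pH 8.35: [H⁺]/K1 = 10^-2.51 = 0.0030903, K2/[H⁺] = 10^-0.62 = 0.23988
α₁ = 1/(1 + 0.0030903 + 0.23988) = 1/1.2430 = 0.8045; α₂ = α₁·K2/[H⁺] = 0.1930
α₁ + 2α₂ = 1.1905
CA = 1.1905 × 2.49 = 2.96 mmol/kg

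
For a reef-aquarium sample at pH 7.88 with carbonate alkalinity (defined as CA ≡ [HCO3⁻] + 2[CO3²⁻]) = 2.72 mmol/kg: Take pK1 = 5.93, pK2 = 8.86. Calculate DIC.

CA = [HCO3⁻] + 2[CO3²⁻] = (α₁ + 2α₂)·DIC
At pH 7.88: [H⁺]/K1 = 10^-1.95 = 0.011220, K2/[H⁺] = 10^-0.98 = 0.10471
α₁ = 1/(1 + 0.011220 + 0.10471) = 1/1.1159 = 0.8961; α₂ = α₁·K2/[H⁺] = 0.09383
α₁ + 2α₂ = 1.0838
DIC = CA / (α₁ + 2α₂) = 2.72 / 1.0838 = 2.51 mmol/kg

DIC = 2.51 mmol/kg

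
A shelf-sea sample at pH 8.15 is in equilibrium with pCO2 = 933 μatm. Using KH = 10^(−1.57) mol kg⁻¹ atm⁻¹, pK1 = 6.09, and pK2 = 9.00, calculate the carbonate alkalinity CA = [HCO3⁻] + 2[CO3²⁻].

[CO2*] = KH · pCO2 = 10^(−1.57) × 933×10^-6 = 2.511×10^-5 mol/kg
α₀ = 1/(1 + K1/[H⁺] + K1K2/[H⁺]²) = 1/(1 + 10^+2.06 + 10^+1.21) = 0.007574
DIC = [CO2*]/α₀ = 2.511×10^-5 / 0.007574 = 3.316 mmol/kg
CA = (α₁ + 2α₂)·DIC = (0.8696 + 2×0.1228) × 3.316 = 3.70 mmol/kg

CA = 3.70 mmol/kg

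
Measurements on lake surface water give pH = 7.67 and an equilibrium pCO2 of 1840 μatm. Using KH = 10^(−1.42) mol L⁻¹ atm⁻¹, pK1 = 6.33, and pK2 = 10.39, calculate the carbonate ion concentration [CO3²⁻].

[CO2*] = KH · pCO2 = 10^(−1.42) × 1840×10^-6 = 6.995×10^-5 mol/L
α₀ = 1/(1 + K1/[H⁺] + K1K2/[H⁺]²) = 1/(1 + 10^+1.34 + 10^-1.38) = 0.04363
DIC = [CO2*]/α₀ = 6.995×10^-5 / 0.04363 = 1.603 mmol/L
[CO3²⁻] = α₂·DIC; α₂ = 0.001819, so [CO3²⁻] = 0.001819 × 1.603 = 0.00292 mmol/L = 2.92 μmol/L

[CO3²⁻] = 2.92 μmol/L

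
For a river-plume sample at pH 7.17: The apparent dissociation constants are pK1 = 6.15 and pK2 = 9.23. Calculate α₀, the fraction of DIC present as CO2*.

α₀ = 0.0865

α₀ = 1 / (1 + K1/[H⁺] + K1K2/[H⁺]²) = 1 / (1 + 10^+1.02 + 10^-1.04)
   = 1 / (1 + 10.471 + 0.091201) = 1/11.562 = 0.08649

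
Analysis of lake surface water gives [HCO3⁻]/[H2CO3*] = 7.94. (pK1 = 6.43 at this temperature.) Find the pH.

pH = 7.33

From K1 = [H⁺][HCO3⁻]/[H2CO3*]:  pH = pK1 + log₁₀([HCO3⁻]/[H2CO3*])
log₁₀(7.94) = +0.900
pH = 6.43 + (+0.900) = 7.33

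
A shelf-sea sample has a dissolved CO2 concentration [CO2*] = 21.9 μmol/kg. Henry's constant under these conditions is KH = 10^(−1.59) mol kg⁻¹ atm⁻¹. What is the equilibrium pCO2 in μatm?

KH = 10^(−1.59) = 2.570×10^-2 mol kg⁻¹ atm⁻¹
pCO2 = [CO2*]/KH = 21.9×10^-6 / 2.570×10^-2 = 8.52×10^-4 atm = 852 μatm

pCO2 = 852 μatm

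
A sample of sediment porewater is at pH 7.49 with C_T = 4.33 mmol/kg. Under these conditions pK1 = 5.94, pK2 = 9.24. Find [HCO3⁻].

α₁ = 1 / (1 + [H⁺]/K1 + K2/[H⁺]) = 1 / (1 + 10^-1.55 + 10^-1.75)
   = 1 / (1 + 0.028184 + 0.017783) = 1/1.0460 = 0.9561
[HCO3⁻] = α₁ × DIC = 0.9561 × 4.33 = 4.14 mmol/kg

[HCO3⁻] = 4.14 mmol/kg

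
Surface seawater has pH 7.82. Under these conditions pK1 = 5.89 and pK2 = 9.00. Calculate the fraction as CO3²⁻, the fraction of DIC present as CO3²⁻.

α₂ = 0.0613

α₂ = 1 / (1 + [H⁺]/K2 + [H⁺]²/(K1K2)) = 1 / (1 + 10^+1.18 + 10^-0.75)
   = 1 / (1 + 15.136 + 0.17783) = 1/16.313 = 0.06130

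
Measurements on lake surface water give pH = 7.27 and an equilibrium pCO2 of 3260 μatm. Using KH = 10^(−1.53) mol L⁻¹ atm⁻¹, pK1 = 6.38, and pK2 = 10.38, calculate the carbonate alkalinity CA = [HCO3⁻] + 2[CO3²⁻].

CA = 0.748 mmol/L

[CO2*] = KH · pCO2 = 10^(−1.53) × 3260×10^-6 = 9.621×10^-5 mol/L
α₀ = 1/(1 + K1/[H⁺] + K1K2/[H⁺]²) = 1/(1 + 10^+0.89 + 10^-2.22) = 0.1140
DIC = [CO2*]/α₀ = 9.621×10^-5 / 0.1140 = 0.8436 mmol/L
CA = (α₁ + 2α₂)·DIC = (0.8853 + 2×0.0006872) × 0.8436 = 0.748 mmol/L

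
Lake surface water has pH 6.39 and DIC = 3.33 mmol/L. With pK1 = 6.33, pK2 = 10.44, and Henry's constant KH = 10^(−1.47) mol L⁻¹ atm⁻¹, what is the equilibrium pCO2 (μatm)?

α₀ = 1 / (1 + K1/[H⁺] + K1K2/[H⁺]²) = 1 / (1 + 10^+0.06 + 10^-3.99)
   = 1 / (1 + 1.1482 + 0.00010233) = 1/2.1483 = 0.4655
[CO2*] = α₀ × DIC = 0.4655 × 3.33 = 1.550 mmol/L
pCO2 = [CO2*]/KH = 1.550×10^-3 / 3.388×10^-2 = 4.57×10^4 μatm

pCO2 = 4.57×10^4 μatm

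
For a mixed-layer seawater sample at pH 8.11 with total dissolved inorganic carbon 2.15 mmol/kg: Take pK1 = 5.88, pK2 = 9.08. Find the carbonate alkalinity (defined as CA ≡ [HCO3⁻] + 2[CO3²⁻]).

CA = [HCO3⁻] + 2[CO3²⁻] = (α₁ + 2α₂)·DIC
At pH 8.11: [H⁺]/K1 = 10^-2.23 = 0.0058884, K2/[H⁺] = 10^-0.97 = 0.10715
α₁ = 1/(1 + 0.0058884 + 0.10715) = 1/1.1130 = 0.8984; α₂ = α₁·K2/[H⁺] = 0.09627
α₁ + 2α₂ = 1.0910
CA = 1.0910 × 2.15 = 2.35 mmol/kg

CA = 2.35 mmol/kg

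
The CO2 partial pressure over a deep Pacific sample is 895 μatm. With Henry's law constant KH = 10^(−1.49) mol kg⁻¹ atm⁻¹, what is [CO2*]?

KH = 10^(−1.49) = 3.236×10^-2 mol kg⁻¹ atm⁻¹
[CO2*] = KH · pCO2 = 3.236×10^-2 × 895×10^-6 atm = 2.90×10^-5 mol/kg

[CO2*] = 29.0 μmol/kg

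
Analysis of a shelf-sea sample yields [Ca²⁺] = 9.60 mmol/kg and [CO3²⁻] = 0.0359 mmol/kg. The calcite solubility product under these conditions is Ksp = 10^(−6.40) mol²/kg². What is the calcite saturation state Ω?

Ω = 0.866

Ksp = 10^(−6.40) = 3.981×10^-7
Ω = [Ca²⁺][CO3²⁻]/Ksp = (9.60×10^-3)(0.0359×10^-3) / 3.981×10^-7 = 0.866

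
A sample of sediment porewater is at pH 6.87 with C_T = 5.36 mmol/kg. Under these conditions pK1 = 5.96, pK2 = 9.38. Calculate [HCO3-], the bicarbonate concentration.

[HCO3⁻] = 4.76 mmol/kg

α₁ = 1 / (1 + [H⁺]/K1 + K2/[H⁺]) = 1 / (1 + 10^-0.91 + 10^-2.51)
   = 1 / (1 + 0.12303 + 0.0030903) = 1/1.1261 = 0.8880
[HCO3⁻] = α₁ × DIC = 0.8880 × 5.36 = 4.76 mmol/kg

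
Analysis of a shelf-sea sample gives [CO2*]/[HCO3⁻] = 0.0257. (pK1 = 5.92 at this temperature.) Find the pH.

pH = 7.51

From K1 = [H⁺][HCO3⁻]/[CO2*]:  pH = pK1 − log₁₀([CO2*]/[HCO3⁻])
log₁₀(0.0257) = -1.590
pH = 5.92 − (-1.590) = 7.51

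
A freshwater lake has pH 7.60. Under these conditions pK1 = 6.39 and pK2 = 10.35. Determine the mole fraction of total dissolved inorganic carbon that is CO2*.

α₀ = 0.0580

α₀ = 1 / (1 + K1/[H⁺] + K1K2/[H⁺]²) = 1 / (1 + 10^+1.21 + 10^-1.54)
   = 1 / (1 + 16.218 + 0.028840) = 1/17.247 = 0.05798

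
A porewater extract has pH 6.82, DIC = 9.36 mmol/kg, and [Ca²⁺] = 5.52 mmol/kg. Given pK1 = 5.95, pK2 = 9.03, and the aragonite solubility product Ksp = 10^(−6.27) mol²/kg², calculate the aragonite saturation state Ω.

Ω = 0.520

α₂ = 1 / (1 + [H⁺]/K2 + [H⁺]²/(K1K2)) = 1 / (1 + 10^+2.21 + 10^+1.34)
   = 1 / (1 + 162.18 + 21.878) = 1/185.06 = 0.005404
[CO3²⁻] = α₂ × DIC = 0.005404 × 9.36 = 0.05058 mmol/kg
Ksp = 10^(−6.27) = 5.370×10^-7
Ω = [Ca²⁺][CO3²⁻]/Ksp = (5.52×10^-3)(5.058×10^-5) / 5.370×10^-7 = 0.520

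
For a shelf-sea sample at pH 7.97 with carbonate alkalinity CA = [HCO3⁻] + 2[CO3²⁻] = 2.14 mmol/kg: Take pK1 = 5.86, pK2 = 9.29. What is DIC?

CA = [HCO3⁻] + 2[CO3²⁻] = (α₁ + 2α₂)·DIC
At pH 7.97: [H⁺]/K1 = 10^-2.11 = 0.0077625, K2/[H⁺] = 10^-1.32 = 0.047863
α₁ = 1/(1 + 0.0077625 + 0.047863) = 1/1.0556 = 0.9473; α₂ = α₁·K2/[H⁺] = 0.04534
α₁ + 2α₂ = 1.0380
DIC = CA / (α₁ + 2α₂) = 2.14 / 1.0380 = 2.06 mmol/kg

DIC = 2.06 mmol/kg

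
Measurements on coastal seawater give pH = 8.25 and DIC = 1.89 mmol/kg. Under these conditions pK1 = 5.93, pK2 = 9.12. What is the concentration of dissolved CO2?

α₀ = 1 / (1 + K1/[H⁺] + K1K2/[H⁺]²) = 1 / (1 + 10^+2.32 + 10^+1.45)
   = 1 / (1 + 208.93 + 28.184) = 1/238.11 = 0.004200
[CO2*] = α₀ × DIC = 0.004200 × 1.89 = 0.00794 mmol/kg = 7.94 μmol/kg

[CO2*] = 7.94 μmol/kg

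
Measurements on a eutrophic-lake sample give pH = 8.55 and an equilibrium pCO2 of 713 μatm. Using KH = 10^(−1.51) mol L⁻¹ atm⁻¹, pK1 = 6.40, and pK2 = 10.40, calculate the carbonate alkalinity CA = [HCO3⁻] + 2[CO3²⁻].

[CO2*] = KH · pCO2 = 10^(−1.51) × 713×10^-6 = 2.203×10^-5 mol/L
α₀ = 1/(1 + K1/[H⁺] + K1K2/[H⁺]²) = 1/(1 + 10^+2.15 + 10^+0.30) = 0.006932
DIC = [CO2*]/α₀ = 2.203×10^-5 / 0.006932 = 3.178 mmol/L
CA = (α₁ + 2α₂)·DIC = (0.9792 + 2×0.01383) × 3.178 = 3.20 mmol/L

CA = 3.20 mmol/L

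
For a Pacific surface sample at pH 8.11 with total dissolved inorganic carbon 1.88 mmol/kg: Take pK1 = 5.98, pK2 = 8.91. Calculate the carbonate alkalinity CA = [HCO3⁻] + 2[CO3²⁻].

CA = 2.12 mmol/kg

CA = [HCO3⁻] + 2[CO3²⁻] = (α₁ + 2α₂)·DIC
At pH 8.11: [H⁺]/K1 = 10^-2.13 = 0.0074131, K2/[H⁺] = 10^-0.80 = 0.15849
α₁ = 1/(1 + 0.0074131 + 0.15849) = 1/1.1659 = 0.8577; α₂ = α₁·K2/[H⁺] = 0.1359
α₁ + 2α₂ = 1.1296
CA = 1.1296 × 1.88 = 2.12 mmol/kg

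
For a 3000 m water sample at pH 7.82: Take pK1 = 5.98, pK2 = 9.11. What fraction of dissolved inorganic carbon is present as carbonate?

α₂ = 0.0481

α₂ = 1 / (1 + [H⁺]/K2 + [H⁺]²/(K1K2)) = 1 / (1 + 10^+1.29 + 10^-0.55)
   = 1 / (1 + 19.498 + 0.28184) = 1/20.780 = 0.04812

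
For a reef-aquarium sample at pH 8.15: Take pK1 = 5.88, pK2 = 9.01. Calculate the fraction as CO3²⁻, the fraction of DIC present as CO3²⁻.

α₂ = 1 / (1 + [H⁺]/K2 + [H⁺]²/(K1K2)) = 1 / (1 + 10^+0.86 + 10^-1.41)
   = 1 / (1 + 7.2444 + 0.038905) = 1/8.2833 = 0.1207

α₂ = 0.121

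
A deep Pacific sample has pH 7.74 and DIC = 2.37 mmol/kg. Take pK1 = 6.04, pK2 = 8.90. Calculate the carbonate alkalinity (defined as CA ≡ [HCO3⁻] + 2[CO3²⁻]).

CA = [HCO3⁻] + 2[CO3²⁻] = (α₁ + 2α₂)·DIC
At pH 7.74: [H⁺]/K1 = 10^-1.70 = 0.019953, K2/[H⁺] = 10^-1.16 = 0.069183
α₁ = 1/(1 + 0.019953 + 0.069183) = 1/1.0891 = 0.9182; α₂ = α₁·K2/[H⁺] = 0.06352
α₁ + 2α₂ = 1.0452
CA = 1.0452 × 2.37 = 2.48 mmol/kg

CA = 2.48 mmol/kg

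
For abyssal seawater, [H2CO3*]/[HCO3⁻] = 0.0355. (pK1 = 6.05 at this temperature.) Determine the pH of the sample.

pH = 7.50

From K1 = [H⁺][HCO3⁻]/[H2CO3*]:  pH = pK1 − log₁₀([H2CO3*]/[HCO3⁻])
log₁₀(0.0355) = -1.450
pH = 6.05 − (-1.450) = 7.50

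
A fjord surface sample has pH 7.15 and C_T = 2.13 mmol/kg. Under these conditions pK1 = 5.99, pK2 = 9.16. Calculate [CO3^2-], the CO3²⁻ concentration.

α₂ = 1 / (1 + [H⁺]/K2 + [H⁺]²/(K1K2)) = 1 / (1 + 10^+2.01 + 10^+0.85)
   = 1 / (1 + 102.33 + 7.0795) = 1/110.41 = 0.009057
[CO3²⁻] = α₂ × DIC = 0.009057 × 2.13 = 0.0193 mmol/kg = 19.3 μmol/kg

[CO3²⁻] = 19.3 μmol/kg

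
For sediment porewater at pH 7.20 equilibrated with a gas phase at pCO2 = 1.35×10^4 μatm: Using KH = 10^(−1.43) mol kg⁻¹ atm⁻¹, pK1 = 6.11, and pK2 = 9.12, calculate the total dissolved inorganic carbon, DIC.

DIC = 6.75 mmol/kg

[CO2*] = KH · pCO2 = 10^(−1.43) × 1.35×10^4×10^-6 = 5.016×10^-4 mol/kg
α₀ = 1/(1 + K1/[H⁺] + K1K2/[H⁺]²) = 1/(1 + 10^+1.09 + 10^-0.83) = 0.07435
DIC = [CO2*]/α₀ = 5.016×10^-4 / 0.07435 = 6.75 mmol/kg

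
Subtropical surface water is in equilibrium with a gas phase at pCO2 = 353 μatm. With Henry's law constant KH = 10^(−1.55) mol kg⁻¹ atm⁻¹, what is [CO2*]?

KH = 10^(−1.55) = 2.818×10^-2 mol kg⁻¹ atm⁻¹
[CO2*] = KH · pCO2 = 2.818×10^-2 × 353×10^-6 atm = 9.95×10^-6 mol/kg

[CO2*] = 9.95 μmol/kg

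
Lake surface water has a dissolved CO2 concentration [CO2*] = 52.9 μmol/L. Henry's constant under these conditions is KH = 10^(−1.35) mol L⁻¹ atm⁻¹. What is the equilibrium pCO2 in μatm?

pCO2 = 1180 μatm

KH = 10^(−1.35) = 4.467×10^-2 mol L⁻¹ atm⁻¹
pCO2 = [CO2*]/KH = 52.9×10^-6 / 4.467×10^-2 = 1.18×10^-3 atm = 1180 μatm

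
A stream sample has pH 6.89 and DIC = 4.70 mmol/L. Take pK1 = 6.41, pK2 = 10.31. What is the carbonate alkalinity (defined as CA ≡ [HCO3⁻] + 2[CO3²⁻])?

CA = 3.53 mmol/L

CA = [HCO3⁻] + 2[CO3²⁻] = (α₁ + 2α₂)·DIC
At pH 6.89: [H⁺]/K1 = 10^-0.48 = 0.33113, K2/[H⁺] = 10^-3.42 = 0.00038019
α₁ = 1/(1 + 0.33113 + 0.00038019) = 1/1.3315 = 0.7510; α₂ = α₁·K2/[H⁺] = 0.0002855
α₁ + 2α₂ = 0.7516
CA = 0.7516 × 4.70 = 3.53 mmol/L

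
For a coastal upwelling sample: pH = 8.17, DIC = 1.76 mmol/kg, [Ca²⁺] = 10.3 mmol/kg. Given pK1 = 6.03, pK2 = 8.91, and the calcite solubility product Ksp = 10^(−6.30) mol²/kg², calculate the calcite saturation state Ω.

Ω = 5.53

α₂ = 1 / (1 + [H⁺]/K2 + [H⁺]²/(K1K2)) = 1 / (1 + 10^+0.74 + 10^-1.40)
   = 1 / (1 + 5.4954 + 0.039811) = 1/6.5352 = 0.1530
[CO3²⁻] = α₂ × DIC = 0.1530 × 1.76 = 0.2693 mmol/kg
Ksp = 10^(−6.30) = 5.012×10^-7
Ω = [Ca²⁺][CO3²⁻]/Ksp = (10.3×10^-3)(2.693×10^-4) / 5.012×10^-7 = 5.53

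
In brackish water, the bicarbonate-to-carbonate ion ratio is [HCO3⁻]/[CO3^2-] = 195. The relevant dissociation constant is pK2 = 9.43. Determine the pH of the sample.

pH = 7.14

From K2 = [H⁺][CO3^2-]/[HCO3⁻]:  pH = pK2 − log₁₀([HCO3⁻]/[CO3^2-])
log₁₀(195) = +2.290
pH = 9.43 − (+2.290) = 7.14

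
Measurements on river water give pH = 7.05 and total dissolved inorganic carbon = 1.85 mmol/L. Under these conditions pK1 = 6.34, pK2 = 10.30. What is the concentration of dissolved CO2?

α₀ = 1 / (1 + K1/[H⁺] + K1K2/[H⁺]²) = 1 / (1 + 10^+0.71 + 10^-2.54)
   = 1 / (1 + 5.1286 + 0.0028840) = 1/6.1315 = 0.1631
[CO2*] = α₀ × DIC = 0.1631 × 1.85 = 0.302 mmol/L

[CO2*] = 0.302 mmol/L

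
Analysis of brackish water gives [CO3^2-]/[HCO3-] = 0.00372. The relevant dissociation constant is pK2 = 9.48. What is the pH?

From K2 = [H⁺][CO3^2-]/[HCO3-]:  pH = pK2 + log₁₀([CO3^2-]/[HCO3-])
log₁₀(0.00372) = -2.429
pH = 9.48 + (-2.429) = 7.05

pH = 7.05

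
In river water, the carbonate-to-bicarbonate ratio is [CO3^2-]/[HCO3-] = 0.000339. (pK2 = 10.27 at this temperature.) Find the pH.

pH = 6.80

From K2 = [H⁺][CO3^2-]/[HCO3-]:  pH = pK2 + log₁₀([CO3^2-]/[HCO3-])
log₁₀(0.000339) = -3.470
pH = 10.27 + (-3.470) = 6.80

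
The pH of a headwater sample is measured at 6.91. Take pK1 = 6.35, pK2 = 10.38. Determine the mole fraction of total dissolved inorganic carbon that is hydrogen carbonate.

α₁ = 1 / (1 + [H⁺]/K1 + K2/[H⁺]) = 1 / (1 + 10^-0.56 + 10^-3.47)
   = 1 / (1 + 0.27542 + 0.00033884) = 1/1.2758 = 0.7838

α₁ = 0.784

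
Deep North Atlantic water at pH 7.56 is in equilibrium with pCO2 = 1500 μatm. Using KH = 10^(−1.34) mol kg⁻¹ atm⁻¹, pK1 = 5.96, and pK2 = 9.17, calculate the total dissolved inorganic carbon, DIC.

[CO2*] = KH · pCO2 = 10^(−1.34) × 1500×10^-6 = 6.856×10^-5 mol/kg
α₀ = 1/(1 + K1/[H⁺] + K1K2/[H⁺]²) = 1/(1 + 10^+1.60 + 10^-0.01) = 0.02393
DIC = [CO2*]/α₀ = 6.856×10^-5 / 0.02393 = 2.87 mmol/kg

DIC = 2.87 mmol/kg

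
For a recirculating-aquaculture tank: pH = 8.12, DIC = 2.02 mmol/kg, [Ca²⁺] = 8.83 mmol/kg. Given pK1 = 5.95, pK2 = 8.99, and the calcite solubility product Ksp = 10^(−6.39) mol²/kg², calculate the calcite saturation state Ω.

Ω = 5.17

α₂ = 1 / (1 + [H⁺]/K2 + [H⁺]²/(K1K2)) = 1 / (1 + 10^+0.87 + 10^-1.30)
   = 1 / (1 + 7.4131 + 0.050119) = 1/8.4632 = 0.1182
[CO3²⁻] = α₂ × DIC = 0.1182 × 2.02 = 0.2387 mmol/kg
Ksp = 10^(−6.39) = 4.074×10^-7
Ω = [Ca²⁺][CO3²⁻]/Ksp = (8.83×10^-3)(2.387×10^-4) / 4.074×10^-7 = 5.17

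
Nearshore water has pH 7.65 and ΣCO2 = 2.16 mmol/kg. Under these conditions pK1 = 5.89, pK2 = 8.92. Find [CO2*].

[CO2*] = 0.0350 mmol/kg

α₀ = 1 / (1 + K1/[H⁺] + K1K2/[H⁺]²) = 1 / (1 + 10^+1.76 + 10^+0.49)
   = 1 / (1 + 57.544 + 3.0903) = 1/61.634 = 0.01622
[CO2*] = α₀ × DIC = 0.01622 × 2.16 = 0.0350 mmol/kg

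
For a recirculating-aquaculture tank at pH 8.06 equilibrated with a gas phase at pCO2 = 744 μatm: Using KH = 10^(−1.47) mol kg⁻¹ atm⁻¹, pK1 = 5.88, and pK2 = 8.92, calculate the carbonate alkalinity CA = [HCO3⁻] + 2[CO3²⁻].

CA = 4.87 mmol/kg

[CO2*] = KH · pCO2 = 10^(−1.47) × 744×10^-6 = 2.521×10^-5 mol/kg
α₀ = 1/(1 + K1/[H⁺] + K1K2/[H⁺]²) = 1/(1 + 10^+2.18 + 10^+1.32) = 0.005772
DIC = [CO2*]/α₀ = 2.521×10^-5 / 0.005772 = 4.368 mmol/kg
CA = (α₁ + 2α₂)·DIC = (0.8736 + 2×0.1206) × 4.368 = 4.87 mmol/kg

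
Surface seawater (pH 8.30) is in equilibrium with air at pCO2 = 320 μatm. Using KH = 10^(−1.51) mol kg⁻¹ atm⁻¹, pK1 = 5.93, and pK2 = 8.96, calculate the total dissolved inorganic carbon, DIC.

[CO2*] = KH · pCO2 = 10^(−1.51) × 320×10^-6 = 9.889×10^-6 mol/kg
α₀ = 1/(1 + K1/[H⁺] + K1K2/[H⁺]²) = 1/(1 + 10^+2.37 + 10^+1.71) = 0.003488
DIC = [CO2*]/α₀ = 9.889×10^-6 / 0.003488 = 2.84 mmol/kg

DIC = 2.84 mmol/kg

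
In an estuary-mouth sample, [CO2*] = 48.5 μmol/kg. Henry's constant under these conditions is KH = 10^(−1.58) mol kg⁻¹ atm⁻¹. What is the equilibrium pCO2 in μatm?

pCO2 = 1840 μatm

KH = 10^(−1.58) = 2.630×10^-2 mol kg⁻¹ atm⁻¹
pCO2 = [CO2*]/KH = 48.5×10^-6 / 2.630×10^-2 = 1.84×10^-3 atm = 1840 μatm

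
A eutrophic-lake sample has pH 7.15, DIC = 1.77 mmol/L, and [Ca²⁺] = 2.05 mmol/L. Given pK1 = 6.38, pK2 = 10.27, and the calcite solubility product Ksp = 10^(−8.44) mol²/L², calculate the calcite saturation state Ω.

Ω = 0.648

α₂ = 1 / (1 + [H⁺]/K2 + [H⁺]²/(K1K2)) = 1 / (1 + 10^+3.12 + 10^+2.35)
   = 1 / (1 + 1318.3 + 223.87) = 1/1543.1 = 0.0006480
[CO3²⁻] = α₂ × DIC = 0.0006480 × 1.77 = 0.001147 mmol/L = 1.147 μmol/L
Ksp = 10^(−8.44) = 3.631×10^-9
Ω = [Ca²⁺][CO3²⁻]/Ksp = (2.05×10^-3)(1.147×10^-6) / 3.631×10^-9 = 0.648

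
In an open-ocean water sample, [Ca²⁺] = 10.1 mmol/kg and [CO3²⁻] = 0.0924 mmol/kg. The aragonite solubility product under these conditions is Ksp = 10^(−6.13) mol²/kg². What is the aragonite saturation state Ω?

Ksp = 10^(−6.13) = 7.413×10^-7
Ω = [Ca²⁺][CO3²⁻]/Ksp = (10.1×10^-3)(0.0924×10^-3) / 7.413×10^-7 = 1.26

Ω = 1.26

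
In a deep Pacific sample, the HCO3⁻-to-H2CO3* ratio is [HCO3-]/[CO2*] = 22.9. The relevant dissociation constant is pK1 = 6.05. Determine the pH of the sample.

From K1 = [H⁺][HCO3-]/[CO2*]:  pH = pK1 + log₁₀([HCO3-]/[CO2*])
log₁₀(22.9) = +1.360
pH = 6.05 + (+1.360) = 7.41

pH = 7.41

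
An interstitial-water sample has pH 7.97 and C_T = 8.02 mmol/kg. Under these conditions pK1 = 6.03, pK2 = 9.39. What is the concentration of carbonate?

[CO3²⁻] = 0.291 mmol/kg

α₂ = 1 / (1 + [H⁺]/K2 + [H⁺]²/(K1K2)) = 1 / (1 + 10^+1.42 + 10^-0.52)
   = 1 / (1 + 26.303 + 0.30200) = 1/27.605 = 0.03623
[CO3²⁻] = α₂ × DIC = 0.03623 × 8.02 = 0.291 mmol/kg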